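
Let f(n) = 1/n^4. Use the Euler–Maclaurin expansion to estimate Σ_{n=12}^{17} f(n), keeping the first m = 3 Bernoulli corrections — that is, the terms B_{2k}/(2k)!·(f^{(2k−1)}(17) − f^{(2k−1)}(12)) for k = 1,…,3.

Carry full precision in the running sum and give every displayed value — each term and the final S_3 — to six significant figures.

Integral: ∫_12^17 1/x^4 dx = 0.000125054.
½[f(12) + f(17)] = ½[4.82253e-05 + 1.19730e-05] = 3.00992e-05.
Integral + boundary = 0.000155153.
k=1: B_{2}/(2)! × [f^{(1)}(17) − f^{(1)}(12)] = 1/12 × (-2.81719e-06 − (-1.60751e-05)) = 1.10483e-06.
Running total after k=1: 0.000156258.
k=2: B_{4}/(4)! × [f^{(3)}(17) − f^{(3)}(12)] = −1/720 × (-2.92441e-07 − (-3.34898e-06)) = -4.24519e-09.
Running total after k=2: 0.000156254.
k=3: B_{6}/(6)! × [f^{(5)}(17) − f^{(5)}(12)] = 1/30240 × (-5.66668e-08 − (-1.30238e-06)) = 4.11943e-11.

S_3 ≈ 0.000156254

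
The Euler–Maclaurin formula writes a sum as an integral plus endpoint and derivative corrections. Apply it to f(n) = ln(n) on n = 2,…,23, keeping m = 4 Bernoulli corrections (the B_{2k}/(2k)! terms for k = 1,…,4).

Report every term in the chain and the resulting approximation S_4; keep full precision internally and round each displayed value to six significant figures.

S_4 ≈ 51.6067

Integral: ∫_2^23 ln(x) dx = 49.7301.
Endpoint term: (f(2) + f(23))/2 = (0.693147 + 3.13549)/2 = 1.91432.
Running total after boundary: 51.6444.
Correction k=1: B_{2}/2! · (f^{(1)}(23) − f^{(1)}(2)) = 1/12 · (0.0434783 − 0.500000) = -0.0380435.
After k=1: 51.6063.
Correction k=2: B_{4}/4! · (f^{(3)}(23) − f^{(3)}(2)) = −1/720 · (0.000164379 − 0.250000) = 0.000346994.
After k=2: 51.6067.
Correction k=3: B_{6}/6! · (f^{(5)}(23) − f^{(5)}(2)) = 1/30240 · (3.72883e-06 − 0.750000) = -2.48015e-05.
After k=3: 51.6067.
Correction k=4: B_{8}/8! · (f^{(7)}(23) − f^{(7)}(2)) = −1/1209600 · (2.11465e-07 − 5.62500) = 4.65030e-06.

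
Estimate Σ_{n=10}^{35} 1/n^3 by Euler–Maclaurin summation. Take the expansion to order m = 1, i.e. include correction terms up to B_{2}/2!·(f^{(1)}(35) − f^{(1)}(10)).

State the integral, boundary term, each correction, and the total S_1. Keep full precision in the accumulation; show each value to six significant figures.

The integral term ∫_10^35 1/x^3 dx = 0.00459184.
Endpoint term: (f(10) + f(35))/2 = (0.00100000 + 2.33236e-05)/2 = 0.000511662.
Integral + boundary = 0.00510350.
k=1: B_{2}/(2)! × [f^{(1)}(35) − f^{(1)}(10)] = 1/12 × (-1.99917e-06 − (-0.000300000)) = 2.48334e-05.

S_1 ≈ 0.00512833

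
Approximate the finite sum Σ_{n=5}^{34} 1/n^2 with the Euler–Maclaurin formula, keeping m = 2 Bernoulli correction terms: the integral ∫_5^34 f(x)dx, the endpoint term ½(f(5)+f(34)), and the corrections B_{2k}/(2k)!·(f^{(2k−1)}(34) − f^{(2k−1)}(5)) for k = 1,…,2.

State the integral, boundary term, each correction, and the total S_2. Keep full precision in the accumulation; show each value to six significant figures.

S_2 ≈ 0.192339

Integral: ∫_5^34 1/x^2 dx = 0.170588.
Boundary: ½(f(5) + f(34)) = ½(0.0400000 + 0.000865052) = 0.0204325.
So far: 0.191021.
Correction k=1: B_{2}/2! · (f^{(1)}(34) − f^{(1)}(5)) = 1/12 · (-5.08854e-05 − (-0.0160000)) = 0.00132909.
After k=1: 0.192350.
Correction k=2: B_{4}/4! · (f^{(3)}(34) − f^{(3)}(5)) = −1/720 · (-5.28222e-07 − (-0.00768000)) = -1.06659e-05.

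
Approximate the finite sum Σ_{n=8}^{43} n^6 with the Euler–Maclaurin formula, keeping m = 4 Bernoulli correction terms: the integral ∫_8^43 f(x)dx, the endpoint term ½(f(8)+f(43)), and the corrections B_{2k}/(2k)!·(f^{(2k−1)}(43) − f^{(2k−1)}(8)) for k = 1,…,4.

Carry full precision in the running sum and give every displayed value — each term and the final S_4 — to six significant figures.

∫_8^43 x^6 dx evaluates to 3.88309e+10.
½[f(8) + f(43)] = ½[262144 + 6.32136e+09] = 3.16081e+09.
Integral + boundary = 4.19917e+10.
Correction k=1: B_{2}/2! · (f^{(1)}(43) − f^{(1)}(8)) = 1/12 · (8.82051e+08 − 196608) = 7.34878e+07.
Running total after k=1: 4.20652e+10.
Correction k=2: B_{4}/4! · (f^{(3)}(43) − f^{(3)}(8)) = −1/720 · (9.54084e+06 − 61440.0) = -13165.8.
Running total after k=2: 4.20652e+10.
Correction k=3: B_{6}/6! · (f^{(5)}(43) − f^{(5)}(8)) = 1/30240 · (30960.0 − 5760.00) = 0.833333.
Running total after k=3: 4.20652e+10.
Correction k=4: B_{8}/8! · (f^{(7)}(43) − f^{(7)}(8)) = −1/1209600 · (0.00000 − 0.00000) = 0.00000.

S_4 ≈ 4.20652e+10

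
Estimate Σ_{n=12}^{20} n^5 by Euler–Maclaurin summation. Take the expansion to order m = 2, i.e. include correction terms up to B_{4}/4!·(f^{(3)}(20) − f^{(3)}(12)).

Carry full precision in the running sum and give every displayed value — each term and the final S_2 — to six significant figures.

S_2 ≈ 1.19514e+07

The integral term ∫_12^20 x^5 dx = 1.01690e+07.
½[f(12) + f(20)] = ½[248832 + 3.20000e+06] = 1.72442e+06.
Integral + boundary = 1.18934e+07.
Correction k=1: B_{2}/2! · (f^{(1)}(20) − f^{(1)}(12)) = 1/12 · (800000 − 103680) = 58026.7.
Running total after k=1: 1.19514e+07.
Correction k=2: B_{4}/4! · (f^{(3)}(20) − f^{(3)}(12)) = −1/720 · (24000.0 − 8640.00) = -21.3333.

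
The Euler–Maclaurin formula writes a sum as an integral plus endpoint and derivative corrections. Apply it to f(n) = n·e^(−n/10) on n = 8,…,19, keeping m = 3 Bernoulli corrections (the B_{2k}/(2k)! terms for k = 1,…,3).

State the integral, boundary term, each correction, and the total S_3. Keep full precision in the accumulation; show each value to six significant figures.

The integral term ∫_8^19 x·e^(−x/10) dx = 37.5043.
Endpoint term: (f(8) + f(19))/2 = (3.59463 + 2.84180)/2 = 3.21822.
Integral + boundary = 40.7225.
Correction k=1: B_{2}/2! · (f^{(1)}(19) − f^{(1)}(8)) = 1/12 · (-0.134612 − 0.0898658) = -0.0187065.
Partial sum through k=1: 40.7038.
Correction k=2: B_{4}/4! · (f^{(3)}(19) − f^{(3)}(8)) = −1/720 · (0.00164525 − 0.00988524) = 1.14444e-05.
Partial sum through k=2: 40.7038.
Correction k=3: B_{6}/6! · (f^{(5)}(19) − f^{(5)}(8)) = 1/30240 · (4.63663e-05 − 0.000188718) = -4.70740e-09.

S_3 ≈ 40.7038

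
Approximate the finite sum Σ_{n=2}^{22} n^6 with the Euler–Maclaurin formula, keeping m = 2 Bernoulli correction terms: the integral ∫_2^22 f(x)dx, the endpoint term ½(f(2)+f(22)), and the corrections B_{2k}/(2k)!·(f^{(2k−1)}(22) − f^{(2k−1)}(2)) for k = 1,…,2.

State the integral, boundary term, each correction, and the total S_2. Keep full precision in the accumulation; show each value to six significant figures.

∫_2^22 x^6 dx evaluates to 3.56337e+08.
Boundary: ½(f(2) + f(22)) = ½(64.0000 + 1.13380e+08) = 5.66900e+07.
Running total after boundary: 4.13027e+08.
Order-1 term: 1/12 · (3.09218e+07 − 192.000) = 2.57680e+06.
Partial sum through k=1: 4.15604e+08.
Order-2 term: −1/720 · (1.27776e+06 − 960.000) = -1773.33.

S_2 ≈ 4.15602e+08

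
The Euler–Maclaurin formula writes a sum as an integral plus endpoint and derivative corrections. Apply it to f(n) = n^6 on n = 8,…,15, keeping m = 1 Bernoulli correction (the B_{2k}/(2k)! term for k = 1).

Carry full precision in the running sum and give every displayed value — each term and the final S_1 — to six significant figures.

S_1 ≈ 3.02986e+07

∫_8^15 x^6 dx evaluates to 2.41089e+07.
Boundary: ½(f(8) + f(15)) = ½(262144 + 1.13906e+07) = 5.82638e+06.
So far: 2.99353e+07.
Correction k=1: B_{2}/2! · (f^{(1)}(15) − f^{(1)}(8)) = 1/12 · (4.55625e+06 − 196608) = 363304.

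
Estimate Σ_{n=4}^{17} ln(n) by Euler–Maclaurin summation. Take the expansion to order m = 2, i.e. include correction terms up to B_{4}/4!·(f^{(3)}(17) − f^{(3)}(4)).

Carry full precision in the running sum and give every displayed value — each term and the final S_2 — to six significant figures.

S_2 ≈ 31.7133

The integral term ∫_4^17 ln(x) dx = 29.6194.
Endpoint term: (f(4) + f(17))/2 = (1.38629 + 2.83321)/2 = 2.10975.
Running total after boundary: 31.7292.
Order-1 term: 1/12 · (0.0588235 − 0.250000) = -0.0159314.
Running total after k=1: 31.7133.
Order-2 term: −1/720 · (0.000407083 − 0.0312500) = 4.28374e-05.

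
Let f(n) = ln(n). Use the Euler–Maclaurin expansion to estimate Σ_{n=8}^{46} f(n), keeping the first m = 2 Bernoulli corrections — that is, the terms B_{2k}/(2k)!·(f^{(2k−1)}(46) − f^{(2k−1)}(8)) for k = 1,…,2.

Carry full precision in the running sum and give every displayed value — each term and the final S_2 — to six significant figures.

S_2 ≈ 124.427

∫_8^46 ln(x) dx evaluates to 121.482.
Boundary: ½(f(8) + f(46)) = ½(2.07944 + 3.82864) = 2.95404.
So far: 124.436.
Correction k=1: B_{2}/2! · (f^{(1)}(46) − f^{(1)}(8)) = 1/12 · (0.0217391 − 0.125000) = -0.00860507.
After k=1: 124.427.
Correction k=2: B_{4}/4! · (f^{(3)}(46) − f^{(3)}(8)) = −1/720 · (2.05474e-05 − 0.00390625) = 5.39681e-06.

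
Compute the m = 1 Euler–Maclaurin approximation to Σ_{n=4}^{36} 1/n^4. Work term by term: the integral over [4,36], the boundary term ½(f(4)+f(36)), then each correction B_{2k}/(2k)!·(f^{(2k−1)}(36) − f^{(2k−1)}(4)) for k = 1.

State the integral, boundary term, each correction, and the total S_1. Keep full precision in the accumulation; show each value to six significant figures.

The integral term ∫_4^36 1/x^4 dx = 0.00520119.
½[f(4) + f(36)] = ½[0.00390625 + 5.95374e-07] = 0.00195342.
Running total after boundary: 0.00715461.
Order-1 term: 1/12 · (-6.61527e-08 − (-0.00390625)) = 0.000325515.

S_1 ≈ 0.00748013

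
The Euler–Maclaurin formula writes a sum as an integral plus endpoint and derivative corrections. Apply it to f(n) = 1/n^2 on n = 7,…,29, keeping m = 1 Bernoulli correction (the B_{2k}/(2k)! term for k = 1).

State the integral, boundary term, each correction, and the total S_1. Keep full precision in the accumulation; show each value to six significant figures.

S_1 ≈ 0.119652

∫_7^29 1/x^2 dx evaluates to 0.108374.
Endpoint term: (f(7) + f(29))/2 = (0.0204082 + 0.00118906)/2 = 0.0107986.
Running total after boundary: 0.119173.
Correction k=1: B_{2}/2! · (f^{(1)}(29) − f^{(1)}(7)) = 1/12 · (-8.20042e-05 − (-0.00583090)) = 0.000479075.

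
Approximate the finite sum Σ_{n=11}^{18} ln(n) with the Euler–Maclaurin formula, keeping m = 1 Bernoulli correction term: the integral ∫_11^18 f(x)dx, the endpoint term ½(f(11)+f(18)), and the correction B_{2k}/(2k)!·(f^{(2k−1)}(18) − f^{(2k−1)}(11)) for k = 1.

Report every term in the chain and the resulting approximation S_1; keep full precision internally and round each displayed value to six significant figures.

Integral: ∫_11^18 ln(x) dx = 18.6498.
½[f(11) + f(18)] = ½[2.39790 + 2.89037] = 2.64413.
So far: 21.2940.
Order-1 term: 1/12 · (0.0555556 − 0.0909091) = -0.00294613.

S_1 ≈ 21.2910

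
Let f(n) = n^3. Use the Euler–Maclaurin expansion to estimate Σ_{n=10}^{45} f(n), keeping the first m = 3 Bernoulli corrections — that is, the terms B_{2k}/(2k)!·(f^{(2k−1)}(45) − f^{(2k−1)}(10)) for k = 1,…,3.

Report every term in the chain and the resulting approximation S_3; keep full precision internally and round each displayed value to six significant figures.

S_3 ≈ 1.06920e+06

∫_10^45 x^3 dx evaluates to 1.02266e+06.
½[f(10) + f(45)] = ½[1000.00 + 91125.0] = 46062.5.
So far: 1.06872e+06.
Order-1 term: 1/12 · (6075.00 − 300.000) = 481.250.
After k=1: 1.06920e+06.
Order-2 term: −1/720 · (6.00000 − 6.00000) = 0.00000.
After k=2: 1.06920e+06.
Order-3 term: 1/30240 · (0.00000 − 0.00000) = 0.00000.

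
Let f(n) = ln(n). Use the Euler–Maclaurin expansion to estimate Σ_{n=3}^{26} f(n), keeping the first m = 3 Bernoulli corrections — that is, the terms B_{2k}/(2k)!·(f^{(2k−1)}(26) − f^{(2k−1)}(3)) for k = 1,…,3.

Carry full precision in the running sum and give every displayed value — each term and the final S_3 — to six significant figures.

∫_3^26 ln(x) dx evaluates to 58.4147.
Boundary: ½(f(3) + f(26)) = ½(1.09861 + 3.25810) = 2.17835.
So far: 60.5930.
Order-1 term: 1/12 · (0.0384615 − 0.333333) = -0.0245726.
Partial sum through k=1: 60.5685.
Order-2 term: −1/720 · (0.000113792 − 0.0740741) = 0.000102723.
Partial sum through k=2: 60.5686.
Order-3 term: 1/30240 · (2.01997e-06 − 0.0987654) = -3.26599e-06.

S_3 ≈ 60.5686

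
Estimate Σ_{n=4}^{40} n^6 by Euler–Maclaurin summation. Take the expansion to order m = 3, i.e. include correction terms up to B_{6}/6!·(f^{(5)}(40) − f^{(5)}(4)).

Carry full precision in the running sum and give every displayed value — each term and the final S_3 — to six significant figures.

S_3 ≈ 2.55049e+10

Integral: ∫_4^40 x^6 dx = 2.34057e+10.
Endpoint term: (f(4) + f(40))/2 = (4096.00 + 4.09600e+09)/2 = 2.04800e+09.
Running total after boundary: 2.54537e+10.
k=1: B_{2}/(2)! × [f^{(1)}(40) − f^{(1)}(4)] = 1/12 × (6.14400e+08 − 6144.00) = 5.11995e+07.
Partial sum through k=1: 2.55049e+10.
k=2: B_{4}/(4)! × [f^{(3)}(40) − f^{(3)}(4)] = −1/720 × (7.68000e+06 − 7680.00) = -10656.0.
Partial sum through k=2: 2.55049e+10.
k=3: B_{6}/(6)! × [f^{(5)}(40) − f^{(5)}(4)] = 1/30240 × (28800.0 − 2880.00) = 0.857143.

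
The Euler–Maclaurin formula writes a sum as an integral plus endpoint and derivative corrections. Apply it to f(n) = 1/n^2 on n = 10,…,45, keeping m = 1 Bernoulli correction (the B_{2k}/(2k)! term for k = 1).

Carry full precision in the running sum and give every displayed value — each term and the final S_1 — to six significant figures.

The integral term ∫_10^45 1/x^2 dx = 0.0777778.
½[f(10) + f(45)] = ½[0.0100000 + 0.000493827] = 0.00524691.
Integral + boundary = 0.0830247.
Order-1 term: 1/12 · (-2.19479e-05 − (-0.00200000)) = 0.000164838.

S_1 ≈ 0.0831895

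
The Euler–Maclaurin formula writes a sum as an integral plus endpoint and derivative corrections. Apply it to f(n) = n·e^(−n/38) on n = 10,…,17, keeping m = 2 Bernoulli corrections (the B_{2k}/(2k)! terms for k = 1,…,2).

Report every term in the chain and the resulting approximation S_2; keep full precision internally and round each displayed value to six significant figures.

∫_10^17 x·e^(−x/38) dx evaluates to 65.8094.
Endpoint term: (f(10) + f(17))/2 = (7.68621 + 10.8682)/2 = 9.27722.
Running total after boundary: 75.0867.
Order-1 term: 1/12 · (0.353302 − 0.566352) = -0.0177542.
Running total after k=1: 75.0689.
Order-2 term: −1/720 · (0.00113014 − 0.00145678) = 4.53673e-07.

S_2 ≈ 75.0689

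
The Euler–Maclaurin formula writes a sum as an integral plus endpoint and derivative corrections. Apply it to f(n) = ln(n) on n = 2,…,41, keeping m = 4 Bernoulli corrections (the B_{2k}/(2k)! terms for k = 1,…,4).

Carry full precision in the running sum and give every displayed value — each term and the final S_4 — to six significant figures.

∫_2^41 ln(x) dx evaluates to 111.870.
½[f(2) + f(41)] = ½[0.693147 + 3.71357] = 2.20336.
So far: 114.074.
Order-1 term: 1/12 · (0.0243902 − 0.500000) = -0.0396341.
Partial sum through k=1: 114.034.
Order-2 term: −1/720 · (2.90187e-05 − 0.250000) = 0.000347182.
Partial sum through k=2: 114.034.
Order-3 term: 1/30240 · (2.07153e-07 − 0.750000) = -2.48016e-05.
Partial sum through k=3: 114.034.
Order-4 term: −1/1209600 · (3.69697e-09 − 5.62500) = 4.65030e-06.

S_4 ≈ 114.034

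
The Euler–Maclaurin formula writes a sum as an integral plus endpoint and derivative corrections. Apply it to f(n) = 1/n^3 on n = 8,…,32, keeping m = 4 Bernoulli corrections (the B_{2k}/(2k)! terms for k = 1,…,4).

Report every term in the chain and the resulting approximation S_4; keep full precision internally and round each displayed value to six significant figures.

The integral term ∫_8^32 1/x^3 dx = 0.00732422.
Boundary: ½(f(8) + f(32)) = ½(0.00195312 + 3.05176e-05) = 0.000991821.
Running total after boundary: 0.00831604.
Correction k=1: B_{2}/2! · (f^{(1)}(32) − f^{(1)}(8)) = 1/12 · (-2.86102e-06 − (-0.000732422)) = 6.07967e-05.
After k=1: 0.00837684.
Correction k=2: B_{4}/4! · (f^{(3)}(32) − f^{(3)}(8)) = −1/720 · (-5.58794e-08 − (-0.000228882)) = -3.17814e-07.
After k=2: 0.00837652.
Correction k=3: B_{6}/6! · (f^{(5)}(32) − f^{(5)}(8)) = 1/30240 · (-2.29193e-09 − (-0.000150204)) = 4.96698e-09.
After k=3: 0.00837652.
Correction k=4: B_{8}/8! · (f^{(7)}(32) − f^{(7)}(8)) = −1/1209600 · (-1.61151e-10 − (-0.000168979)) = -1.39698e-10.

S_4 ≈ 0.00837652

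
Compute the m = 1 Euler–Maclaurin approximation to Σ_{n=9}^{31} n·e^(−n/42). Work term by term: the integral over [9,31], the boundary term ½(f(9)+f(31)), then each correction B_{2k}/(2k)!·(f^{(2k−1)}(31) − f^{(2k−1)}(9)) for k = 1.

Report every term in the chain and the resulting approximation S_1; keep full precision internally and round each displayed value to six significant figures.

The integral term ∫_9^31 x·e^(−x/42) dx = 263.226.
½[f(9) + f(31)] = ½[7.26406 + 14.8187] = 11.0414.
Running total after boundary: 274.267.
k=1: B_{2}/(2)! × [f^{(1)}(31) − f^{(1)}(9)] = 1/12 × (0.125197 − 0.634164) = -0.0424139.

S_1 ≈ 274.225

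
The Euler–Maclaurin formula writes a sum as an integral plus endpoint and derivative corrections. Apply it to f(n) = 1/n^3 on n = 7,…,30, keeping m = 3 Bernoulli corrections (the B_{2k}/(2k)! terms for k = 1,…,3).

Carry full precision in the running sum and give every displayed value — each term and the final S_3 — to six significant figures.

S_3 ≈ 0.0112279

∫_7^30 1/x^3 dx evaluates to 0.00964853.
Endpoint term: (f(7) + f(30))/2 = (0.00291545 + 3.70370e-05)/2 = 0.00147624.
Integral + boundary = 0.0111248.
Order-1 term: 1/12 · (-3.70370e-06 − (-0.00124948)) = 0.000103815.
After k=1: 0.0112286.
Order-2 term: −1/720 · (-8.23045e-08 − (-0.000509992)) = -7.08207e-07.
After k=2: 0.0112279.
Order-3 term: 1/30240 · (-3.84088e-09 − (-0.000437136)) = 1.44554e-08.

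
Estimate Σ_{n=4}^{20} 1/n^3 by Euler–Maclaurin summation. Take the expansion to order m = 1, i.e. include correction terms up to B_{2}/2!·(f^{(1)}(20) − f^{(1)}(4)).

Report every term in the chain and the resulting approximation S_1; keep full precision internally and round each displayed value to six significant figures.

Integral: ∫_4^20 1/x^3 dx = 0.0300000.
Endpoint term: (f(4) + f(20))/2 = (0.0156250 + 0.000125000)/2 = 0.00787500.
So far: 0.0378750.
Order-1 term: 1/12 · (-1.87500e-05 − (-0.0117188)) = 0.000975000.

S_1 ≈ 0.0388500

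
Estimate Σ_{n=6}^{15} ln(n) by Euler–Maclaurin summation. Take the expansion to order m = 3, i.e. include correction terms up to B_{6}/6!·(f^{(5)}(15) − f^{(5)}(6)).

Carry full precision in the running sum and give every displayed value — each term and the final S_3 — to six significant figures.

S_3 ≈ 23.1118

Integral: ∫_6^15 ln(x) dx = 20.8702.
½[f(6) + f(15)] = ½[1.79176 + 2.70805] = 2.24990.
Running total after boundary: 23.1201.
Correction k=1: B_{2}/2! · (f^{(1)}(15) − f^{(1)}(6)) = 1/12 · (0.0666667 − 0.166667) = -0.00833333.
Running total after k=1: 23.1118.
Correction k=2: B_{4}/4! · (f^{(3)}(15) − f^{(3)}(6)) = −1/720 · (0.000592593 − 0.00925926) = 1.20370e-05.
Running total after k=2: 23.1118.
Correction k=3: B_{6}/6! · (f^{(5)}(15) − f^{(5)}(6)) = 1/30240 · (3.16049e-05 − 0.00308642) = -1.01019e-07.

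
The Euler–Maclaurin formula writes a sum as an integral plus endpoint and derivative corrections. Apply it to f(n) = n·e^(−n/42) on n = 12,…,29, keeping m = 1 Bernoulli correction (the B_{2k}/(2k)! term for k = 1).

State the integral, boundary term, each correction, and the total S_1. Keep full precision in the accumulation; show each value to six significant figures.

The integral term ∫_12^29 x·e^(−x/42) dx = 209.363.
½[f(12) + f(29)] = ½[9.01773 + 14.5388] = 11.7783.
So far: 221.141.
k=1: B_{2}/(2)! × [f^{(1)}(29) − f^{(1)}(12)] = 1/12 × (0.155176 − 0.536769) = -0.0317995.

S_1 ≈ 221.109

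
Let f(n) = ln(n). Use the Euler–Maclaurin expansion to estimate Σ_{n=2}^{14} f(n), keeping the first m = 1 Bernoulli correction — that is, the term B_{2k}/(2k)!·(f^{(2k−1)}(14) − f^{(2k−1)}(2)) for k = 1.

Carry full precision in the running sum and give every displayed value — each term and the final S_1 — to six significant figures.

S_1 ≈ 25.1909

The integral term ∫_2^14 ln(x) dx = 23.5605.
½[f(2) + f(14)] = ½[0.693147 + 2.63906] = 1.66610.
Running total after boundary: 25.2266.
k=1: B_{2}/(2)! × [f^{(1)}(14) − f^{(1)}(2)] = 1/12 × (0.0714286 − 0.500000) = -0.0357143.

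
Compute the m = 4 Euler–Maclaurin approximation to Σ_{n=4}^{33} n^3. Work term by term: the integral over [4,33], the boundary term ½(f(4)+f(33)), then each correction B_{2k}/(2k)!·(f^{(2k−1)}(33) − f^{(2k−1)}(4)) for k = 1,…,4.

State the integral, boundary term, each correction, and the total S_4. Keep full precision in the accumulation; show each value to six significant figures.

The integral term ∫_4^33 x^3 dx = 296416.
Endpoint term: (f(4) + f(33))/2 = (64.0000 + 35937.0)/2 = 18000.5.
So far: 314417.
k=1: B_{2}/(2)! × [f^{(1)}(33) − f^{(1)}(4)] = 1/12 × (3267.00 − 48.0000) = 268.250.
After k=1: 314685.
k=2: B_{4}/(4)! × [f^{(3)}(33) − f^{(3)}(4)] = −1/720 × (6.00000 − 6.00000) = 0.00000.
After k=2: 314685.
k=3: B_{6}/(6)! × [f^{(5)}(33) − f^{(5)}(4)] = 1/30240 × (0.00000 − 0.00000) = 0.00000.
After k=3: 314685.
k=4: B_{8}/(8)! × [f^{(7)}(33) − f^{(7)}(4)] = −1/1209600 × (0.00000 − 0.00000) = 0.00000.

S_4 ≈ 314685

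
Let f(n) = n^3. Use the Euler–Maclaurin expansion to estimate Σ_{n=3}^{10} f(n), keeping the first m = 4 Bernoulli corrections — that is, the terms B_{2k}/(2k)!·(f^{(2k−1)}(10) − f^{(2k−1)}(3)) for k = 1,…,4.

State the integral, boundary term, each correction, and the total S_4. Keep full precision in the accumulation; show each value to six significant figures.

S_4 ≈ 3016.00

The integral term ∫_3^10 x^3 dx = 2479.75.
Endpoint term: (f(3) + f(10))/2 = (27.0000 + 1000.00)/2 = 513.500.
Running total after boundary: 2993.25.
Correction k=1: B_{2}/2! · (f^{(1)}(10) − f^{(1)}(3)) = 1/12 · (300.000 − 27.0000) = 22.7500.
Running total after k=1: 3016.00.
Correction k=2: B_{4}/4! · (f^{(3)}(10) − f^{(3)}(3)) = −1/720 · (6.00000 − 6.00000) = 0.00000.
Running total after k=2: 3016.00.
Correction k=3: B_{6}/6! · (f^{(5)}(10) − f^{(5)}(3)) = 1/30240 · (0.00000 − 0.00000) = 0.00000.
Running total after k=3: 3016.00.
Correction k=4: B_{8}/8! · (f^{(7)}(10) − f^{(7)}(3)) = −1/1209600 · (0.00000 − 0.00000) = 0.00000.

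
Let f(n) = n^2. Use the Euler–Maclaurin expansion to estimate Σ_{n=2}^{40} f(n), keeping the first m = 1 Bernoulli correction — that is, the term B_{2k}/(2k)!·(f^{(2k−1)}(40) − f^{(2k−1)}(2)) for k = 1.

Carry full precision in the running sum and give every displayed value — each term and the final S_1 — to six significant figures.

Integral: ∫_2^40 x^2 dx = 21330.7.
Endpoint term: (f(2) + f(40))/2 = (4.00000 + 1600.00)/2 = 802.000.
Running total after boundary: 22132.7.
Order-1 term: 1/12 · (80.0000 − 4.00000) = 6.33333.

S_1 ≈ 22139.0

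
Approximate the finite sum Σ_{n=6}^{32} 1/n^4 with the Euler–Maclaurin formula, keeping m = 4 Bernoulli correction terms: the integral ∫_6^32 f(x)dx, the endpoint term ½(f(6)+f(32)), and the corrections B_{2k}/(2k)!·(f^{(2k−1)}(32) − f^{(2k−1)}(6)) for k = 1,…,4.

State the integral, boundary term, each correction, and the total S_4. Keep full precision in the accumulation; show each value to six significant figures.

S_4 ≈ 0.00196160

∫_6^32 1/x^4 dx evaluates to 0.00153304.
½[f(6) + f(32)] = ½[0.000771605 + 9.53674e-07] = 0.000386279.
So far: 0.00191932.
Order-1 term: 1/12 · (-1.19209e-07 − (-0.000514403)) = 4.28570e-05.
Running total after k=1: 0.00196217.
Order-2 term: −1/720 · (-3.49246e-09 − (-0.000428669)) = -5.95369e-07.
Running total after k=2: 0.00196158.
Order-3 term: 1/30240 · (-1.90994e-10 − (-0.000666819)) = 2.20509e-08.
Running total after k=3: 0.00196160.
Order-4 term: −1/1209600 · (-1.67866e-11 − (-0.00166705)) = -1.37818e-09.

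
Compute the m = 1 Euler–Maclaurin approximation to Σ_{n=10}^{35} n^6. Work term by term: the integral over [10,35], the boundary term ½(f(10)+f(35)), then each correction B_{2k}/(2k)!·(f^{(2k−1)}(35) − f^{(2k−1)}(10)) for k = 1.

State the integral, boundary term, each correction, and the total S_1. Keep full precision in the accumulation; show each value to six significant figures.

S_1 ≈ 1.01357e+10

Integral: ∫_10^35 x^6 dx = 9.18990e+09.
Endpoint term: (f(10) + f(35))/2 = (1.00000e+06 + 1.83827e+09)/2 = 9.19633e+08.
Integral + boundary = 1.01095e+10.
k=1: B_{2}/(2)! × [f^{(1)}(35) − f^{(1)}(10)] = 1/12 × (3.15131e+08 − 600000) = 2.62109e+07.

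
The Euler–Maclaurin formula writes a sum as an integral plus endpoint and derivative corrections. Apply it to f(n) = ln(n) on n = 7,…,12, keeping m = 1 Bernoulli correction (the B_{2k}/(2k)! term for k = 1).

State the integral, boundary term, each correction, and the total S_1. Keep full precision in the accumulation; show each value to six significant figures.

∫_7^12 ln(x) dx evaluates to 11.1975.
½[f(7) + f(12)] = ½[1.94591 + 2.48491] = 2.21541.
So far: 13.4129.
Order-1 term: 1/12 · (0.0833333 − 0.142857) = -0.00496032.

S_1 ≈ 13.4080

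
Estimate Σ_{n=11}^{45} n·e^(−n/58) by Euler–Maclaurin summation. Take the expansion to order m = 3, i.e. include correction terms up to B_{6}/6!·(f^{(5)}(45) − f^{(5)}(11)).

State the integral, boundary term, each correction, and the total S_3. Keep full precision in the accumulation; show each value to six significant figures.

Integral: ∫_11^45 x·e^(−x/58) dx = 560.759.
½[f(11) + f(45)] = ½[9.09969 + 20.7138] = 14.9067.
Integral + boundary = 575.666.
k=1: B_{2}/(2)! × [f^{(1)}(45) − f^{(1)}(11)] = 1/12 × (0.103172 − 0.670353) = -0.0472651.
Running total after k=1: 575.619.
k=2: B_{4}/(4)! × [f^{(3)}(45) − f^{(3)}(11)] = −1/720 × (0.000304336 − 0.000691094) = 5.37165e-07.
Running total after k=2: 575.619.
k=3: B_{6}/(6)! × [f^{(5)}(45) − f^{(5)}(11)] = 1/30240 × (1.71820e-07 − 3.51640e-07) = -5.94643e-12.

S_3 ≈ 575.619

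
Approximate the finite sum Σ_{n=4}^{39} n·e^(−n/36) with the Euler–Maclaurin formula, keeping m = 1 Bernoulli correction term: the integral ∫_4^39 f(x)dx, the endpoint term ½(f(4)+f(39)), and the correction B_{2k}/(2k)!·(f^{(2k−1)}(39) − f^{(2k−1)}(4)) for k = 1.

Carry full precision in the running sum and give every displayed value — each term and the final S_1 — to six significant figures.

The integral term ∫_4^39 x·e^(−x/36) dx = 374.712.
Boundary: ½(f(4) + f(39)) = ½(3.57936 + 13.2002) = 8.38975.
Integral + boundary = 383.102.
Correction k=1: B_{2}/2! · (f^{(1)}(39) − f^{(1)}(4)) = 1/12 · (-0.0282055 − 0.795413) = -0.0686348.

S_1 ≈ 383.033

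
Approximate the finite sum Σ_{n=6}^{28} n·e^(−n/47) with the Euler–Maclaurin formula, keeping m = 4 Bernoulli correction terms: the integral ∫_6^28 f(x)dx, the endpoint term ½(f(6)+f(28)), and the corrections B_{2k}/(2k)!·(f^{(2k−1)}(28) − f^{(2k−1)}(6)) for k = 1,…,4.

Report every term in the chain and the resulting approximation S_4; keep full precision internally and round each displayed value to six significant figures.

S_4 ≈ 259.961

∫_6^28 x·e^(−x/47) dx evaluates to 249.650.
Endpoint term: (f(6) + f(28))/2 = (5.28092 + 15.4323)/2 = 10.3566.
So far: 260.007.
Order-1 term: 1/12 · (0.222806 − 0.767793) = -0.0454156.
Partial sum through k=1: 259.961.
Order-2 term: −1/720 · (0.000599869 − 0.00114445) = 7.56368e-07.
Partial sum through k=2: 259.961.
Order-3 term: 1/30240 · (4.97453e-07 − 8.78829e-07) = -1.26116e-11.
Partial sum through k=3: 259.961.
Order-4 term: −1/1209600 · (3.27456e-10 − 5.61146e-10) = 1.93196e-16.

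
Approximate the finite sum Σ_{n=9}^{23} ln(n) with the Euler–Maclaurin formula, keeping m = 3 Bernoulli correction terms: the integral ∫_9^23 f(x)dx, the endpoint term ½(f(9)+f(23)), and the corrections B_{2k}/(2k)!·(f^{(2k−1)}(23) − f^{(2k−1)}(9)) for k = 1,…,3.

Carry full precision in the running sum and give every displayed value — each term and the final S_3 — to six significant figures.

S_3 ≈ 41.0021

Integral: ∫_9^23 ln(x) dx = 38.3413.
Endpoint term: (f(9) + f(23))/2 = (2.19722 + 3.13549)/2 = 2.66636.
Running total after boundary: 41.0077.
Order-1 term: 1/12 · (0.0434783 − 0.111111) = -0.00563607.
After k=1: 41.0021.
Order-2 term: −1/720 · (0.000164379 − 0.00274348) = 3.58209e-06.
After k=2: 41.0021.
Order-3 term: 1/30240 · (3.72883e-06 − 0.000406442) = -1.33172e-08.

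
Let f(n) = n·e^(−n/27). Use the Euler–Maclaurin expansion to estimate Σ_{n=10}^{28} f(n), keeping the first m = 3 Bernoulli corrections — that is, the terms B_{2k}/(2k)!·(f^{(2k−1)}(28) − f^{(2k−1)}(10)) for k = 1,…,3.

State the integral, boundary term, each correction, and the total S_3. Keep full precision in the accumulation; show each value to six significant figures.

S_3 ≈ 171.728

∫_10^28 x·e^(−x/27) dx evaluates to 163.350.
Boundary: ½(f(10) + f(28)) = ½(6.90479 + 9.92610) = 8.41544.
So far: 171.766.
Order-1 term: 1/12 · (-0.0131298 − 0.434746) = -0.0373230.
Running total after k=1: 171.728.
Order-2 term: −1/720 · (0.000954564 − 0.00249068) = 2.13349e-06.
Running total after k=2: 171.728.
Order-3 term: 1/30240 · (2.64354e-06 − 6.01508e-06) = -1.11493e-10.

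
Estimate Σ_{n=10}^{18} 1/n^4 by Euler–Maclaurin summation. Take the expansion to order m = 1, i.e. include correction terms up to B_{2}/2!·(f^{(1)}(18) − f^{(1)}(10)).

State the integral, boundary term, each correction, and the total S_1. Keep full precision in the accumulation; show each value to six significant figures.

S_1 ≈ 0.000334097

The integral term ∫_10^18 1/x^4 dx = 0.000276177.
Endpoint term: (f(10) + f(18))/2 = (0.000100000 + 9.52599e-06)/2 = 5.47630e-05.
Integral + boundary = 0.000330940.
k=1: B_{2}/(2)! × [f^{(1)}(18) − f^{(1)}(10)] = 1/12 × (-2.11689e-06 − (-4.00000e-05)) = 3.15693e-06.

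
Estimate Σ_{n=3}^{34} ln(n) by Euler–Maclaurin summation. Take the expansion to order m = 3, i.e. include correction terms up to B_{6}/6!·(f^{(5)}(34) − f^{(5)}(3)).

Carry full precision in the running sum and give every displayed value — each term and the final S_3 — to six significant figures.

Integral: ∫_3^34 ln(x) dx = 85.6004.
Boundary: ½(f(3) + f(34)) = ½(1.09861 + 3.52636) = 2.31249.
So far: 87.9129.
k=1: B_{2}/(2)! × [f^{(1)}(34) − f^{(1)}(3)] = 1/12 × (0.0294118 − 0.333333) = -0.0253268.
Partial sum through k=1: 87.8876.
k=2: B_{4}/(4)! × [f^{(3)}(34) − f^{(3)}(3)] = −1/720 × (5.08854e-05 − 0.0740741) = 0.000102810.
Partial sum through k=2: 87.8877.
k=3: B_{6}/(6)! × [f^{(5)}(34) − f^{(5)}(3)] = 1/30240 × (5.28222e-07 − 0.0987654) = -3.26604e-06.

S_3 ≈ 87.8877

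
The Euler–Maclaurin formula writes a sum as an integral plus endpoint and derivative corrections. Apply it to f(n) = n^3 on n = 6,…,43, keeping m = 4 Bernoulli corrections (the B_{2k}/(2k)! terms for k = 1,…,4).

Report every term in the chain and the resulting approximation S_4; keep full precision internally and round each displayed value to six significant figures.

S_4 ≈ 894691

The integral term ∫_6^43 x^3 dx = 854376.
½[f(6) + f(43)] = ½[216.000 + 79507.0] = 39861.5.
Running total after boundary: 894238.
k=1: B_{2}/(2)! × [f^{(1)}(43) − f^{(1)}(6)] = 1/12 × (5547.00 − 108.000) = 453.250.
Running total after k=1: 894691.
k=2: B_{4}/(4)! × [f^{(3)}(43) − f^{(3)}(6)] = −1/720 × (6.00000 − 6.00000) = 0.00000.
Running total after k=2: 894691.
k=3: B_{6}/(6)! × [f^{(5)}(43) − f^{(5)}(6)] = 1/30240 × (0.00000 − 0.00000) = 0.00000.
Running total after k=3: 894691.
k=4: B_{8}/(8)! × [f^{(7)}(43) − f^{(7)}(6)] = −1/1209600 × (0.00000 − 0.00000) = 0.00000.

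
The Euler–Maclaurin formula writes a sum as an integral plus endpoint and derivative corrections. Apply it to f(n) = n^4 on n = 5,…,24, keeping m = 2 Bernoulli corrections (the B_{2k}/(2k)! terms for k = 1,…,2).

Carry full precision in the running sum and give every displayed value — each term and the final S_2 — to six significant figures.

The integral term ∫_5^24 x^4 dx = 1.59190e+06.
½[f(5) + f(24)] = ½[625.000 + 331776] = 166200.
So far: 1.75810e+06.
Correction k=1: B_{2}/2! · (f^{(1)}(24) − f^{(1)}(5)) = 1/12 · (55296.0 − 500.000) = 4566.33.
After k=1: 1.76267e+06.
Correction k=2: B_{4}/4! · (f^{(3)}(24) − f^{(3)}(5)) = −1/720 · (576.000 − 120.000) = -0.633333.

S_2 ≈ 1.76267e+06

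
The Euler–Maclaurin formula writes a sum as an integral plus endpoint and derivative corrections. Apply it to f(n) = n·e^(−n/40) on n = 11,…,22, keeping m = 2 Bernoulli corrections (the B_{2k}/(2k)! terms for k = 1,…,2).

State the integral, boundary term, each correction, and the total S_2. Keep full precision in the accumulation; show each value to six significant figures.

S_2 ≈ 129.191

The integral term ∫_11^22 x·e^(−x/40) dx = 118.692.
Boundary: ½(f(11) + f(22)) = ½(8.35529 + 12.6929) = 10.5241.
So far: 129.216.
k=1: B_{2}/(2)! × [f^{(1)}(22) − f^{(1)}(11)] = 1/12 × (0.259627 − 0.550690) = -0.0242552.
After k=1: 129.191.
k=2: B_{4}/(4)! × [f^{(3)}(22) − f^{(3)}(11)] = −1/720 × (0.000883454 − 0.00129365) = 5.69711e-07.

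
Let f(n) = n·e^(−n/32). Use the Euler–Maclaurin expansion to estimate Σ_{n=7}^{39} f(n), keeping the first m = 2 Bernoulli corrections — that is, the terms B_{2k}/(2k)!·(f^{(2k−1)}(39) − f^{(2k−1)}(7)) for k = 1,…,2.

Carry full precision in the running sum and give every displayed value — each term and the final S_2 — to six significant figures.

∫_7^39 x·e^(−x/32) dx evaluates to 331.194.
Boundary: ½(f(7) + f(39)) = ½(5.62466 + 11.5284) = 8.57652.
Running total after boundary: 339.771.
Correction k=1: B_{2}/2! · (f^{(1)}(39) − f^{(1)}(7)) = 1/12 · (-0.0646624 − 0.627752) = -0.0577012.
Running total after k=1: 339.713.
Correction k=2: B_{4}/4! · (f^{(3)}(39) − f^{(3)}(7)) = −1/720 · (0.000514196 − 0.00218242) = 2.31698e-06.

S_2 ≈ 339.713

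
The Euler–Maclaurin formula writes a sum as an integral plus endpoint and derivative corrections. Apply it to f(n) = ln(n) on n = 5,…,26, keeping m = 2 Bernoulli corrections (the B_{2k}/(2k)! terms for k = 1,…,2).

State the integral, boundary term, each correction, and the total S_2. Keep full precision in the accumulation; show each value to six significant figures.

Integral: ∫_5^26 ln(x) dx = 55.6633.
Boundary: ½(f(5) + f(26)) = ½(1.60944 + 3.25810) = 2.43377.
So far: 58.0971.
Order-1 term: 1/12 · (0.0384615 − 0.200000) = -0.0134615.
Partial sum through k=1: 58.0836.
Order-2 term: −1/720 · (0.000113792 − 0.0160000) = 2.20642e-05.

S_2 ≈ 58.0836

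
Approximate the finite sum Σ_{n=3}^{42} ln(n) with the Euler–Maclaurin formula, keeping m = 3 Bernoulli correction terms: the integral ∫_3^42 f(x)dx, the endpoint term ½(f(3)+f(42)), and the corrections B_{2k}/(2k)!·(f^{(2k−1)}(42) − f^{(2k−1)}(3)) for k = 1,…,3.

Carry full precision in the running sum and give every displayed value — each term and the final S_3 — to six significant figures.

Integral: ∫_3^42 ln(x) dx = 114.686.
Endpoint term: (f(3) + f(42))/2 = (1.09861 + 3.73767)/2 = 2.41814.
So far: 117.104.
Correction k=1: B_{2}/2! · (f^{(1)}(42) − f^{(1)}(3)) = 1/12 · (0.0238095 − 0.333333) = -0.0257937.
Running total after k=1: 117.079.
Correction k=2: B_{4}/4! · (f^{(3)}(42) − f^{(3)}(3)) = −1/720 · (2.69949e-05 − 0.0740741) = 0.000102843.
Running total after k=2: 117.079.
Correction k=3: B_{6}/6! · (f^{(5)}(42) − f^{(5)}(3)) = 1/30240 · (1.83639e-07 − 0.0987654) = -3.26605e-06.

S_3 ≈ 117.079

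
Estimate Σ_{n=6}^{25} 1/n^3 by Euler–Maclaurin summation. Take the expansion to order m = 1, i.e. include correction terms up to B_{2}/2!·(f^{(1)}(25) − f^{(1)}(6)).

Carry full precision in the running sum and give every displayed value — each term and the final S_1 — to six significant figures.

S_1 ≈ 0.0156280

Integral: ∫_6^25 1/x^3 dx = 0.0130889.
Endpoint term: (f(6) + f(25))/2 = (0.00462963 + 6.40000e-05)/2 = 0.00234681.
Integral + boundary = 0.0154357.
Correction k=1: B_{2}/2! · (f^{(1)}(25) − f^{(1)}(6)) = 1/12 · (-7.68000e-06 − (-0.00231481)) = 0.000192261.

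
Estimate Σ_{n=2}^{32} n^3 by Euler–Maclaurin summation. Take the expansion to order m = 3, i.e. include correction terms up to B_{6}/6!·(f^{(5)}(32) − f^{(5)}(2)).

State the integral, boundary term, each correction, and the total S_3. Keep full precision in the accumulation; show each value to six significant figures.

S_3 ≈ 278783

The integral term ∫_2^32 x^3 dx = 262140.
½[f(2) + f(32)] = ½[8.00000 + 32768.0] = 16388.0.
So far: 278528.
Order-1 term: 1/12 · (3072.00 − 12.0000) = 255.000.
Partial sum through k=1: 278783.
Order-2 term: −1/720 · (6.00000 − 6.00000) = 0.00000.
Partial sum through k=2: 278783.
Order-3 term: 1/30240 · (0.00000 − 0.00000) = 0.00000.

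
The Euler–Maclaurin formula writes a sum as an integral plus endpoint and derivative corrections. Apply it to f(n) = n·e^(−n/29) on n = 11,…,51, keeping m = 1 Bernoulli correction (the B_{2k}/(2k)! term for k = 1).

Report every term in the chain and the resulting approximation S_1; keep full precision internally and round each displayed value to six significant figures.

∫_11^51 x·e^(−x/29) dx evaluates to 394.132.
½[f(11) + f(51)] = ½[7.52767 + 8.78640] = 8.15703.
Integral + boundary = 402.289.
Order-1 term: 1/12 · (-0.130697 − 0.424759) = -0.0462880.

S_1 ≈ 402.242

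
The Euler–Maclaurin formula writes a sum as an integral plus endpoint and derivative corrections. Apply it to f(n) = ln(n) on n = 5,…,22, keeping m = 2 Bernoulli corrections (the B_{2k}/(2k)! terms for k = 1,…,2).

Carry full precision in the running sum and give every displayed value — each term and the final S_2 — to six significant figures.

S_2 ≈ 45.2931

Integral: ∫_5^22 ln(x) dx = 42.9557.
Endpoint term: (f(5) + f(22))/2 = (1.60944 + 3.09104)/2 = 2.35024.
Running total after boundary: 45.3060.
k=1: B_{2}/(2)! × [f^{(1)}(22) − f^{(1)}(5)] = 1/12 × (0.0454545 − 0.200000) = -0.0128788.
Running total after k=1: 45.2931.
k=2: B_{4}/(4)! × [f^{(3)}(22) − f^{(3)}(5)] = −1/720 × (0.000187829 − 0.0160000) = 2.19613e-05.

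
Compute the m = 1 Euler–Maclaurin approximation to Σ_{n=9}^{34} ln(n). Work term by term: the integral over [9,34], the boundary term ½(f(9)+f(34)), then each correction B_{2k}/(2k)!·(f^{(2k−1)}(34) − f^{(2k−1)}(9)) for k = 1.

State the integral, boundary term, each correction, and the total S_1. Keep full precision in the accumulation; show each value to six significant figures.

S_1 ≈ 77.9762

Integral: ∫_9^34 ln(x) dx = 75.1212.
Boundary: ½(f(9) + f(34)) = ½(2.19722 + 3.52636) = 2.86179.
Running total after boundary: 77.9830.
Correction k=1: B_{2}/2! · (f^{(1)}(34) − f^{(1)}(9)) = 1/12 · (0.0294118 − 0.111111) = -0.00680828.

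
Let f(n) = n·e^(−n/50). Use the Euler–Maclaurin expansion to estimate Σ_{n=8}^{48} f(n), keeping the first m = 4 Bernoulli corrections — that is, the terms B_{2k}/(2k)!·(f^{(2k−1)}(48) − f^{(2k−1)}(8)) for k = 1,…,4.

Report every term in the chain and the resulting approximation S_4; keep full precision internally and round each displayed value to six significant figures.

∫_8^48 x·e^(−x/50) dx evaluates to 595.042.
½[f(8) + f(48)] = ½[6.81715 + 18.3789] = 12.5980.
Running total after boundary: 607.640.
k=1: B_{2}/(2)! × [f^{(1)}(48) − f^{(1)}(8)] = 1/12 × (0.0153157 − 0.715801) = -0.0583738.
After k=1: 607.581.
k=2: B_{4}/(4)! × [f^{(3)}(48) − f^{(3)}(8)] = −1/720 × (0.000312441 − 0.000968035) = 9.10548e-07.
After k=2: 607.581.
k=3: B_{6}/(6)! × [f^{(5)}(48) − f^{(5)}(8)] = 1/30240 × (2.47502e-07 − 6.59900e-07) = -1.36375e-11.
After k=3: 607.581.
k=4: B_{8}/(8)! × [f^{(7)}(48) − f^{(7)}(8)] = −1/1209600 × (1.48011e-10 − 3.73034e-10) = 1.86031e-16.

S_4 ≈ 607.581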